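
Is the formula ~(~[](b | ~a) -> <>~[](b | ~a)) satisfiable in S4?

1. ~(~[](b | ~a) -> <>~[](b | ~a)), w0
2. ~[](b | ~a), w0
3. ~<>~[](b | ~a), w0
4. [](b | ~a), w0
5. b | ~a, w0
6. ~a, w0
7. ~(b | ~a), w1
8. ~b, w1
9. a, w1
10. [](b | ~a), w1
11. b | ~a, w1
12. ~a, w1
Accessibility: w0Rw0, w0Rw1, w1Rw1
Branch closes: a and ~a both at w1.
(One branch shown.) All branches close.

No, unsatisfiable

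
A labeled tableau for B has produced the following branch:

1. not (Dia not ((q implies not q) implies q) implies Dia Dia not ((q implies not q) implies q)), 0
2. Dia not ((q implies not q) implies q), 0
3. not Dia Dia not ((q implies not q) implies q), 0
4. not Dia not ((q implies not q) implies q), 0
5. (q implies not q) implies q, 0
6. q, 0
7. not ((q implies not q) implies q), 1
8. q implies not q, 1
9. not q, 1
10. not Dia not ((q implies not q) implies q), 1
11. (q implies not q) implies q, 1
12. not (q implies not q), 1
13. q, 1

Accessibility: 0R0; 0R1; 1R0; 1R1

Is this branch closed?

Both q and not q appear at 1.

Closed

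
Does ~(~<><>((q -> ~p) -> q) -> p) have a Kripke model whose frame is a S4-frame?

1. ~(~<><>((q -> ~p) -> q) -> p), 0
2. ~<><>((q -> ~p) -> q), 0
3. ~p, 0
4. ~<>((q -> ~p) -> q), 0
5. ~((q -> ~p) -> q), 0
6. q -> ~p, 0
7. ~q, 0
Accessibility: 0R0

Yes, satisfiable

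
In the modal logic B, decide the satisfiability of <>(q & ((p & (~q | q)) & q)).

Yes, satisfiable

1. <>(q & ((p & (~q | q)) & q)), 0
2. q & ((p & (~q | q)) & q), 1
3. q, 1
4. (p & (~q | q)) & q, 1
5. p & (~q | q), 1
6. p, 1
7. ~q | q, 1
Accessibility: 0R0, 0R1, 1R0, 1R1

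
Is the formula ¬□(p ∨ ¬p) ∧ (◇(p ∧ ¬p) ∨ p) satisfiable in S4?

1. ¬□(p ∨ ¬p) ∧ (◇(p ∧ ¬p) ∨ p), w0
2. ¬□(p ∨ ¬p), w0   [∧-rule on 1]
3. ◇(p ∧ ¬p) ∨ p, w0   [∧-rule on 1]
4. p, w0   [∨-rule on 3 (branches; this branch)]
5. ¬(p ∨ ¬p), w1   [¬□-rule on 2: fresh world w1, w0Rw1]
6. ¬p, w1   [¬∨-rule on 5]
7. p, w1   [¬∨-rule on 5]
Accessibility: w0Rw0, w0Rw1, w1Rw1
Branch closes: p and ¬p both at w1.
(One branch shown.) All branches close.

No, unsatisfiable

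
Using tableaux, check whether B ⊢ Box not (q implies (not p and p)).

Tableau for the negation not Box not (q implies (not p and p)):
1. not Box not (q implies (not p and p)), 0
2. q implies (not p and p), 1   [neg-Box-rule on 1: fresh world 1, 0R1]
3. not q, 1   [implies-rule on 2 (branches; this branch)]
Accessibility: 0R0, 0R1, 1R0, 1R1
The negation has an open branch (countermodel exists).

No, not valid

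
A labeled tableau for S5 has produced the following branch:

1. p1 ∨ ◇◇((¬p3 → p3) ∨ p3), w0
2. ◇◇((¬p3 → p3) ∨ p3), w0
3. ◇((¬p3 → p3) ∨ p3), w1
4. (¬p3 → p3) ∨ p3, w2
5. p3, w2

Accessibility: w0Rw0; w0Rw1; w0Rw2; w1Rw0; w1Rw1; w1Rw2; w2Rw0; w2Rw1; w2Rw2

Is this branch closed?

No world carries both an atom and its negation.

Not closed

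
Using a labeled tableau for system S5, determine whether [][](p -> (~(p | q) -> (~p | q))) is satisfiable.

Yes, satisfiable

1. [][](p -> (~(p | q) -> (~p | q))), 0
2. [](p -> (~(p | q) -> (~p | q))), 0   [[]-rule on 1 via 0R0]
3. p -> (~(p | q) -> (~p | q)), 0   [[]-rule on 2 via 0R0]
4. ~(p | q) -> (~p | q), 0   [->-rule on 3 (branches; this branch)]
5. ~p | q, 0   [->-rule on 4 (branches; this branch)]
6. q, 0   [|-rule on 5 (branches; this branch)]
Accessibility: 0R0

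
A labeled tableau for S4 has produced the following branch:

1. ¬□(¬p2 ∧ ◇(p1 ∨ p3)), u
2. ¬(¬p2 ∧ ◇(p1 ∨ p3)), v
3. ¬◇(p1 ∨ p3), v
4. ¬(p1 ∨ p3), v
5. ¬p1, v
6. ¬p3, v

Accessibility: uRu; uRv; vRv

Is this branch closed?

Not closed

No atom appears with both signs at the same world.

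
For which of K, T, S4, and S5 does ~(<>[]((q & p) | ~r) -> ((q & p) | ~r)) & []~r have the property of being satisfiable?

K-tableau for the formula:
1. ~(<>[]((q & p) | ~r) -> ((q & p) | ~r)) & []~r, w0
2. ~(<>[]((q & p) | ~r) -> ((q & p) | ~r)), w0   [&-rule on 1]
3. []~r, w0   [&-rule on 1]
4. <>[]((q & p) | ~r), w0   [~->-rule on 2]
5. ~((q & p) | ~r), w0   [~->-rule on 2]
6. ~(q & p), w0   [~|-rule on 5]
7. r, w0   [~|-rule on 5]
8. ~p, w0   [~&-rule on 6 (branches; this branch)]
9. []((q & p) | ~r), w1   [<>-rule on 4: fresh world w1, w0Rw1]
10. ~r, w1   [[]-rule on 3 via w0Rw1]
Accessibility: w0Rw1
Complete open branch: satisfiable in K.
T-tableau for the formula:
1. ~(<>[]((q & p) | ~r) -> ((q & p) | ~r)) & []~r, w0
2. ~(<>[]((q & p) | ~r) -> ((q & p) | ~r)), w0   [&-rule on 1]
3. []~r, w0   [&-rule on 1]
4. <>[]((q & p) | ~r), w0   [~->-rule on 2]
5. ~((q & p) | ~r), w0   [~->-rule on 2]
6. ~(q & p), w0   [~|-rule on 5]
7. r, w0   [~|-rule on 5]
8. ~r, w0   [[]-rule on 3 via w0Rw0]
Accessibility: w0Rw0
Branch closes: r and ~r both at w0.
Every branch closes (one shown): unsatisfiable in T, hence also in S4, S5 (every S4/S5-frame is a T-frame).

K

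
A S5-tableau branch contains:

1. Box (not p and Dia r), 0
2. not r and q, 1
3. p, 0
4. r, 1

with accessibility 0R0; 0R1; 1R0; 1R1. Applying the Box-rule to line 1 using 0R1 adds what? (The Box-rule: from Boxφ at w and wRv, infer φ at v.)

not p and Dia r, 1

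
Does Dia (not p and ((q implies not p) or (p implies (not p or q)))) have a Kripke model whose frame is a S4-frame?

Satisfiable

1. Dia (not p and ((q implies not p) or (p implies (not p or q)))), w0
2. not p and ((q implies not p) or (p implies (not p or q))), w1
3. not p, w1
4. (q implies not p) or (p implies (not p or q)), w1
5. p implies (not p or q), w1
6. not p or q, w1
7. q, w1
Accessibility: w0Rw0, w0Rw1, w1Rw1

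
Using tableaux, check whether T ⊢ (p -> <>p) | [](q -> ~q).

Tableau for the negation ~((p -> <>p) | [](q -> ~q)):
1. ~((p -> <>p) | [](q -> ~q)), 0
2. ~(p -> <>p), 0   [~|-rule on 1]
3. ~[](q -> ~q), 0   [~|-rule on 1]
4. p, 0   [~->-rule on 2]
5. ~<>p, 0   [~->-rule on 2]
6. ~p, 0   [~<>-rule on 5 via 0R0]
Accessibility: 0R0
Branch closes: p and ~p both at 0.
Every branch of the negation's tableau closes; the branch above is one of them.

Yes, valid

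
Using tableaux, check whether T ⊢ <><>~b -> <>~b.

Not valid

Tableau for the negation ~(<><>~b -> <>~b):
1. ~(<><>~b -> <>~b), u
2. <><>~b, u   [~->-rule on 1]
3. ~<>~b, u   [~->-rule on 1]
4. b, u   [~<>-rule on 3 via uRu]
5. <>~b, v   [<>-rule on 2: fresh world v, uRv]
6. b, v   [~<>-rule on 3 via uRv]
7. ~b, w   [<>-rule on 5: fresh world w, vRw]
Accessibility: uRu, uRv, vRv, vRw, wRw
The negation has an open branch (countermodel exists).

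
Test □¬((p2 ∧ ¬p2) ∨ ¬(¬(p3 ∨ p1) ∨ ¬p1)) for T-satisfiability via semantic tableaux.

Satisfiable (open branch found)

1. □¬((p2 ∧ ¬p2) ∨ ¬(¬(p3 ∨ p1) ∨ ¬p1)), 0
2. ¬((p2 ∧ ¬p2) ∨ ¬(¬(p3 ∨ p1) ∨ ¬p1)), 0
3. ¬(p2 ∧ ¬p2), 0
4. ¬(p3 ∨ p1) ∨ ¬p1, 0
5. p2, 0
6. ¬p1, 0
Accessibility: 0R0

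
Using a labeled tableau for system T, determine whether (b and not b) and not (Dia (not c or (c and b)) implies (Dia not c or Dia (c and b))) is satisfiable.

1. (b and not b) and not (Dia (not c or (c and b)) implies (Dia not c or Dia (c and b))), u
2. b and not b, u
3. not (Dia (not c or (c and b)) implies (Dia not c or Dia (c and b))), u
4. b, u
5. not b, u
Accessibility: uRu
Branch closes: b and not b both at u.
All branches of the tableau close; one closing branch shown above.

Unsatisfiable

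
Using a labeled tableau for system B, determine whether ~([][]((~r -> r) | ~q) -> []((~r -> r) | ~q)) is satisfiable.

1. ~([][]((~r -> r) | ~q) -> []((~r -> r) | ~q)), 0
2. [][]((~r -> r) | ~q), 0
3. ~[]((~r -> r) | ~q), 0
4. []((~r -> r) | ~q), 0
5. (~r -> r) | ~q, 0
6. ~r -> r, 0
7. r, 0
8. ~((~r -> r) | ~q), 1
9. ~(~r -> r), 1
10. q, 1
11. ~r, 1
12. []((~r -> r) | ~q), 1
13. (~r -> r) | ~q, 1
14. ~r -> r, 1
15. r, 1
Accessibility: 0R0, 0R1, 1R0, 1R1
Branch closes: r and ~r both at 1.
(One branch shown.) All branches close.

No, unsatisfiable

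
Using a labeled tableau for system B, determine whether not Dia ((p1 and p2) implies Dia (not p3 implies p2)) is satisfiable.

1. not Dia ((p1 and p2) implies Dia (not p3 implies p2)), 0
2. not ((p1 and p2) implies Dia (not p3 implies p2)), 0
3. p1 and p2, 0
4. not Dia (not p3 implies p2), 0
5. p1, 0
6. p2, 0
7. not (not p3 implies p2), 0
8. not p3, 0
9. not p2, 0
Accessibility: 0R0
Branch closes: p2 and not p2 both at 0.
All branches of the tableau close; one closing branch shown above.

No, unsatisfiable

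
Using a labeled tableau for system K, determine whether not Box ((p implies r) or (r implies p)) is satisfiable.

Unsatisfiable (every branch closes)

1. not Box ((p implies r) or (r implies p)), u
2. not ((p implies r) or (r implies p)), v   [neg-Box-rule on 1: fresh world v, uRv]
3. not (p implies r), v   [neg-or-rule on 2]
4. not (r implies p), v   [neg-or-rule on 2]
5. p, v   [neg-implies-rule on 3]
6. not r, v   [neg-implies-rule on 3]
7. r, v   [neg-implies-rule on 4]
8. not p, v   [neg-implies-rule on 4]
Accessibility: uRv
Branch closes: r and not r both at v.
Every branch closes; the branch above is one of them.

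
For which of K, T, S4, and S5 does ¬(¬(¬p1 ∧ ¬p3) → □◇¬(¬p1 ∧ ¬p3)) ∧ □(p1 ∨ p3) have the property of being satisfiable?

T-tableau for the formula:
1. ¬(¬(¬p1 ∧ ¬p3) → □◇¬(¬p1 ∧ ¬p3)) ∧ □(p1 ∨ p3), w0
2. ¬(¬(¬p1 ∧ ¬p3) → □◇¬(¬p1 ∧ ¬p3)), w0
3. □(p1 ∨ p3), w0
4. ¬(¬p1 ∧ ¬p3), w0
5. ¬□◇¬(¬p1 ∧ ¬p3), w0
6. p1 ∨ p3, w0
7. p3, w0
8. ¬◇¬(¬p1 ∧ ¬p3), w1
9. p1 ∨ p3, w1
10. ¬p1 ∧ ¬p3, w1
11. ¬p1, w1
12. ¬p3, w1
13. p3, w1
Accessibility: w0Rw0, w0Rw1, w1Rw1
Branch closes: p3 and ¬p3 both at w1.
Every branch closes (one shown): unsatisfiable in T, hence also in S4, S5 (every S4/S5-frame is a T-frame).
K-tableau for the formula:
1. ¬(¬(¬p1 ∧ ¬p3) → □◇¬(¬p1 ∧ ¬p3)) ∧ □(p1 ∨ p3), w0
2. ¬(¬(¬p1 ∧ ¬p3) → □◇¬(¬p1 ∧ ¬p3)), w0
3. □(p1 ∨ p3), w0
4. ¬(¬p1 ∧ ¬p3), w0
5. ¬□◇¬(¬p1 ∧ ¬p3), w0
6. p3, w0
7. ¬◇¬(¬p1 ∧ ¬p3), w1
8. p1 ∨ p3, w1
9. p3, w1
Accessibility: w0Rw1
Complete open branch: satisfiable in K.

K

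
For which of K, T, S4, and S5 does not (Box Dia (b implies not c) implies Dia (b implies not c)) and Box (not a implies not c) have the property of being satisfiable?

K

K-tableau for the formula:
1. not (Box Dia (b implies not c) implies Dia (b implies not c)) and Box (not a implies not c), u
2. not (Box Dia (b implies not c) implies Dia (b implies not c)), u
3. Box (not a implies not c), u
4. Box Dia (b implies not c), u
5. not Dia (b implies not c), u
Complete open branch: satisfiable in K.
T-tableau for the formula:
1. not (Box Dia (b implies not c) implies Dia (b implies not c)) and Box (not a implies not c), u
2. not (Box Dia (b implies not c) implies Dia (b implies not c)), u
3. Box (not a implies not c), u
4. Box Dia (b implies not c), u
5. not Dia (b implies not c), u
6. not a implies not c, u
7. Dia (b implies not c), u
8. not (b implies not c), u
9. b, u
10. c, u
11. a, u
12. b implies not c, v
13. not a implies not c, v
14. Dia (b implies not c), v
15. not (b implies not c), v
16. b, v
17. c, v
18. not c, v
Accessibility: uRu, uRv, vRv
Branch closes: c and not c both at v.
Every branch closes (one shown): unsatisfiable in T, hence also in S4, S5 (every S4/S5-frame is a T-frame).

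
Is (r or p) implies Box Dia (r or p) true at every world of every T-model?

Not valid

Tableau for the negation not ((r or p) implies Box Dia (r or p)):
1. not ((r or p) implies Box Dia (r or p)), 0
2. r or p, 0
3. not Box Dia (r or p), 0
4. p, 0
5. not Dia (r or p), 1
6. not (r or p), 1
7. not r, 1
8. not p, 1
Accessibility: 0R0, 0R1, 1R1
The negation has an open branch (countermodel exists).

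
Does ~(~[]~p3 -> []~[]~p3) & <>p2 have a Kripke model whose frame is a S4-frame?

Satisfiable (open branch found)

1. ~(~[]~p3 -> []~[]~p3) & <>p2, 0
2. ~(~[]~p3 -> []~[]~p3), 0   [&-rule on 1]
3. <>p2, 0   [&-rule on 1]
4. ~[]~p3, 0   [~->-rule on 2]
5. ~[]~[]~p3, 0   [~->-rule on 2]
6. p2, 1   [<>-rule on 3: fresh world 1, 0R1]
7. p3, 2   [~[]-rule on 4: fresh world 2, 0R2]
8. []~p3, 3   [~[]-rule on 5: fresh world 3, 0R3]
9. ~p3, 3   [[]-rule on 8 via 3R3]
Accessibility: 0R0, 0R1, 0R2, 0R3, 1R1, 2R2, 3R3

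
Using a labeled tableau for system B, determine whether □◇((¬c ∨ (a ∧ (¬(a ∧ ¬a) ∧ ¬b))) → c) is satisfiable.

1. □◇((¬c ∨ (a ∧ (¬(a ∧ ¬a) ∧ ¬b))) → c), w0
2. ◇((¬c ∨ (a ∧ (¬(a ∧ ¬a) ∧ ¬b))) → c), w0
3. (¬c ∨ (a ∧ (¬(a ∧ ¬a) ∧ ¬b))) → c, w1
4. ◇((¬c ∨ (a ∧ (¬(a ∧ ¬a) ∧ ¬b))) → c), w1
5. c, w1
6. (¬c ∨ (a ∧ (¬(a ∧ ¬a) ∧ ¬b))) → c, w2
7. c, w2
Accessibility: w0Rw0, w0Rw1, w1Rw0, w1Rw1, w1Rw2, w2Rw1, w2Rw2

Satisfiable (open branch found)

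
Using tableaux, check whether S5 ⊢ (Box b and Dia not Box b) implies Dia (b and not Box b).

Tableau for the negation not ((Box b and Dia not Box b) implies Dia (b and not Box b)):
1. not ((Box b and Dia not Box b) implies Dia (b and not Box b)), w0
2. Box b and Dia not Box b, w0
3. not Dia (b and not Box b), w0
4. Box b, w0
5. Dia not Box b, w0
6. not (b and not Box b), w0
7. b, w0
8. not Box b, w1
9. not (b and not Box b), w1
10. b, w1
11. Box b, w1
12. not b, w2
13. not (b and not Box b), w2
14. b, w2
Accessibility: w0Rw0, w0Rw1, w0Rw2, w1Rw0, w1Rw1, w1Rw2, w2Rw0, w2Rw1, w2Rw2
Branch closes: b and not b both at w2.
Every branch of the negation's tableau closes; the branch above is one of them.

Valid in S5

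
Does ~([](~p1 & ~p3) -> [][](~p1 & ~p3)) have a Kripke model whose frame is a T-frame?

Satisfiable

1. ~([](~p1 & ~p3) -> [][](~p1 & ~p3)), u
2. [](~p1 & ~p3), u
3. ~[][](~p1 & ~p3), u
4. ~p1 & ~p3, u
5. ~p1, u
6. ~p3, u
7. ~[](~p1 & ~p3), v
8. ~p1 & ~p3, v
9. ~p1, v
10. ~p3, v
11. ~(~p1 & ~p3), w
12. p3, w
Accessibility: uRu, uRv, vRv, vRw, wRw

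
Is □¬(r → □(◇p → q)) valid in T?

Tableau for the negation ¬□¬(r → □(◇p → q)):
1. ¬□¬(r → □(◇p → q)), u
2. r → □(◇p → q), v   [¬□-rule on 1: fresh world v, uRv]
3. □(◇p → q), v   [→-rule on 2 (branches; this branch)]
4. ◇p → q, v   [□-rule on 3 via vRv]
5. q, v   [→-rule on 4 (branches; this branch)]
Accessibility: uRu, uRv, vRv
The negation has an open branch (countermodel exists).

Invalid (countermodel exists)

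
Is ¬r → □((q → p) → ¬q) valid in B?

No, not valid

Tableau for the negation ¬(¬r → □((q → p) → ¬q)):
1. ¬(¬r → □((q → p) → ¬q)), u
2. ¬r, u   [¬→-rule on 1]
3. ¬□((q → p) → ¬q), u   [¬→-rule on 1]
4. ¬((q → p) → ¬q), v   [¬□-rule on 3: fresh world v, uRv]
5. q → p, v   [¬→-rule on 4]
6. q, v   [¬→-rule on 4]
7. p, v   [→-rule on 5 (branches; this branch)]
Accessibility: uRu, uRv, vRu, vRv
The negation has an open branch (countermodel exists).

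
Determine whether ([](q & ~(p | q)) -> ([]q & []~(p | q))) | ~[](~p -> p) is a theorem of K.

Tableau for the negation ~(([](q & ~(p | q)) -> ([]q & []~(p | q))) | ~[](~p -> p)):
1. ~(([](q & ~(p | q)) -> ([]q & []~(p | q))) | ~[](~p -> p)), w0
2. ~([](q & ~(p | q)) -> ([]q & []~(p | q))), w0   [~|-rule on 1]
3. [](~p -> p), w0   [~|-rule on 1]
4. [](q & ~(p | q)), w0   [~->-rule on 2]
5. ~([]q & []~(p | q)), w0   [~->-rule on 2]
6. ~[]~(p | q), w0   [~&-rule on 5 (branches; this branch)]
7. p | q, w1   [~[]-rule on 6: fresh world w1, w0Rw1]
8. ~p -> p, w1   [[]-rule on 3 via w0Rw1]
9. q & ~(p | q), w1   [[]-rule on 4 via w0Rw1]
10. q, w1   [&-rule on 9]
11. ~(p | q), w1   [&-rule on 9]
12. ~p, w1   [~|-rule on 11]
13. ~q, w1   [~|-rule on 11]
Accessibility: w0Rw1
Branch closes: q and ~q both at w1.
Every branch of the negation's tableau closes; the branch above is one of them.

Valid in K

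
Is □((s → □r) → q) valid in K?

Tableau for the negation ¬□((s → □r) → q):
1. ¬□((s → □r) → q), u
2. ¬((s → □r) → q), v
3. s → □r, v
4. ¬q, v
5. □r, v
Accessibility: uRv
The negation has an open branch (countermodel exists).

No, not valid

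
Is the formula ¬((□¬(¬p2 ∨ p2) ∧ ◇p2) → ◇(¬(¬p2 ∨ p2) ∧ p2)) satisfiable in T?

Unsatisfiable (every branch closes)

1. ¬((□¬(¬p2 ∨ p2) ∧ ◇p2) → ◇(¬(¬p2 ∨ p2) ∧ p2)), 0
2. □¬(¬p2 ∨ p2) ∧ ◇p2, 0
3. ¬◇(¬(¬p2 ∨ p2) ∧ p2), 0
4. □¬(¬p2 ∨ p2), 0
5. ◇p2, 0
6. ¬(¬(¬p2 ∨ p2) ∧ p2), 0
7. ¬(¬p2 ∨ p2), 0
8. p2, 0
9. ¬p2, 0
Accessibility: 0R0
Branch closes: p2 and ¬p2 both at 0.
All branches of the tableau close; one closing branch shown above.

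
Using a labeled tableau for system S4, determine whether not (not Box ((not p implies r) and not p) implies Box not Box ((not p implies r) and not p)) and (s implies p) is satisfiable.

1. not (not Box ((not p implies r) and not p) implies Box not Box ((not p implies r) and not p)) and (s implies p), u
2. not (not Box ((not p implies r) and not p) implies Box not Box ((not p implies r) and not p)), u
3. s implies p, u
4. not Box ((not p implies r) and not p), u
5. not Box not Box ((not p implies r) and not p), u
6. p, u
7. not ((not p implies r) and not p), v
8. p, v
9. Box ((not p implies r) and not p), w
10. (not p implies r) and not p, w
11. not p implies r, w
12. not p, w
13. r, w
Accessibility: uRu, uRv, uRw, vRv, wRw

Satisfiable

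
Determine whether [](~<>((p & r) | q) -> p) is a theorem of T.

No, not valid

Tableau for the negation ~[](~<>((p & r) | q) -> p):
1. ~[](~<>((p & r) | q) -> p), u
2. ~(~<>((p & r) | q) -> p), v
3. ~<>((p & r) | q), v
4. ~p, v
5. ~((p & r) | q), v
6. ~(p & r), v
7. ~q, v
8. ~r, v
Accessibility: uRu, uRv, vRv
The negation has an open branch (countermodel exists).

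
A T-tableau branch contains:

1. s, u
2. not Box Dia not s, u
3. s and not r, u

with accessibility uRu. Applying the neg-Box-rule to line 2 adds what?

a fresh world v with uRv, and not Dia not s at v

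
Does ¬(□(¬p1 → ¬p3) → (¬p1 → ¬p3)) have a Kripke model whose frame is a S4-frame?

No, unsatisfiable

1. ¬(□(¬p1 → ¬p3) → (¬p1 → ¬p3)), w0
2. □(¬p1 → ¬p3), w0
3. ¬(¬p1 → ¬p3), w0
4. ¬p1, w0
5. p3, w0
6. ¬p1 → ¬p3, w0
7. ¬p3, w0
Accessibility: w0Rw0
Branch closes: p3 and ¬p3 both at w0.
All branches of the tableau close; one closing branch shown above.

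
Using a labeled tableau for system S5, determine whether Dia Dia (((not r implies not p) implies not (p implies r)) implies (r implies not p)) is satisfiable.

1. Dia Dia (((not r implies not p) implies not (p implies r)) implies (r implies not p)), u
2. Dia (((not r implies not p) implies not (p implies r)) implies (r implies not p)), v
3. ((not r implies not p) implies not (p implies r)) implies (r implies not p), w
4. r implies not p, w
5. not p, w
Accessibility: uRu, uRv, uRw, vRu, vRv, vRw, wRu, wRv, wRw

Yes, satisfiable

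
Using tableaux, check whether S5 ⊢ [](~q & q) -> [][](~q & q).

Valid in S5

Tableau for the negation ~([](~q & q) -> [][](~q & q)):
1. ~([](~q & q) -> [][](~q & q)), w0
2. [](~q & q), w0
3. ~[][](~q & q), w0
4. ~q & q, w0
5. ~q, w0
6. q, w0
Accessibility: w0Rw0
Branch closes: q and ~q both at w0.
All branches of the negation close; one closing branch shown above.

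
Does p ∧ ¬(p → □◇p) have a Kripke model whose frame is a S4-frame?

1. p ∧ ¬(p → □◇p), 0
2. p, 0
3. ¬(p → □◇p), 0
4. ¬□◇p, 0
5. ¬◇p, 1
6. ¬p, 1
Accessibility: 0R0, 0R1, 1R1

Yes, satisfiable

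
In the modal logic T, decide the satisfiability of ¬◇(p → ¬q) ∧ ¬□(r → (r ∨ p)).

No, unsatisfiable

1. ¬◇(p → ¬q) ∧ ¬□(r → (r ∨ p)), 0
2. ¬◇(p → ¬q), 0   [∧-rule on 1]
3. ¬□(r → (r ∨ p)), 0   [∧-rule on 1]
4. ¬(p → ¬q), 0   [¬◇-rule on 2 via 0R0]
5. p, 0   [¬→-rule on 4]
6. q, 0   [¬→-rule on 4]
7. ¬(r → (r ∨ p)), 1   [¬□-rule on 3: fresh world 1, 0R1]
8. r, 1   [¬→-rule on 7]
9. ¬(r ∨ p), 1   [¬→-rule on 7]
10. ¬r, 1   [¬∨-rule on 9]
11. ¬p, 1   [¬∨-rule on 9]
Accessibility: 0R0, 0R1, 1R1
Branch closes: r and ¬r both at 1.
Every branch closes; the branch above is one of them.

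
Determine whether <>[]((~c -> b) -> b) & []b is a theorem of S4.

Not valid

Tableau for the negation ~(<>[]((~c -> b) -> b) & []b):
1. ~(<>[]((~c -> b) -> b) & []b), u
2. ~[]b, u
3. ~b, v
Accessibility: uRu, uRv, vRv
The negation has an open branch (countermodel exists).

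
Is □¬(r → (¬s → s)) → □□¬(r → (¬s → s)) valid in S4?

Valid

Tableau for the negation ¬(□¬(r → (¬s → s)) → □□¬(r → (¬s → s))):
1. ¬(□¬(r → (¬s → s)) → □□¬(r → (¬s → s))), u
2. □¬(r → (¬s → s)), u
3. ¬□□¬(r → (¬s → s)), u
4. ¬(r → (¬s → s)), u
5. r, u
6. ¬(¬s → s), u
7. ¬s, u
8. ¬□¬(r → (¬s → s)), v
9. ¬(r → (¬s → s)), v
10. r, v
11. ¬(¬s → s), v
12. ¬s, v
13. r → (¬s → s), w
14. ¬(r → (¬s → s)), w
15. r, w
16. ¬(¬s → s), w
17. ¬s, w
18. ¬s → s, w
19. s, w
Accessibility: uRu, uRv, uRw, vRv, vRw, wRw
Branch closes: s and ¬s both at w.
Every branch of the negation's tableau closes; the branch above is one of them.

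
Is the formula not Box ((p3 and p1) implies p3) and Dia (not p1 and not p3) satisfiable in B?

Unsatisfiable

1. not Box ((p3 and p1) implies p3) and Dia (not p1 and not p3), u
2. not Box ((p3 and p1) implies p3), u
3. Dia (not p1 and not p3), u
4. not ((p3 and p1) implies p3), v
5. p3 and p1, v
6. not p3, v
7. p3, v
8. p1, v
Accessibility: uRu, uRv, vRu, vRv
Branch closes: p3 and not p3 both at v.
(One branch shown.) All branches close.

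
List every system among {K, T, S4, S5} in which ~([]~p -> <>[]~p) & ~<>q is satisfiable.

K

K-tableau for the formula:
1. ~([]~p -> <>[]~p) & ~<>q, u
2. ~([]~p -> <>[]~p), u
3. ~<>q, u
4. []~p, u
5. ~<>[]~p, u
Complete open branch: satisfiable in K.
T-tableau for the formula:
1. ~([]~p -> <>[]~p) & ~<>q, u
2. ~([]~p -> <>[]~p), u
3. ~<>q, u
4. []~p, u
5. ~<>[]~p, u
6. ~q, u
7. ~p, u
8. ~[]~p, u
9. p, v
10. ~q, v
11. ~p, v
Accessibility: uRu, uRv, vRv
Branch closes: p and ~p both at v.
Every branch closes (one shown): unsatisfiable in T, hence also in S4, S5 (every S4/S5-frame is a T-frame).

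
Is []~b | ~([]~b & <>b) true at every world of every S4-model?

Valid

Tableau for the negation ~([]~b | ~([]~b & <>b)):
1. ~([]~b | ~([]~b & <>b)), 0
2. ~[]~b, 0
3. []~b & <>b, 0
4. []~b, 0
5. <>b, 0
6. ~b, 0
7. b, 1
8. ~b, 1
Accessibility: 0R0, 0R1, 1R1
Branch closes: b and ~b both at 1.
All branches of the negation close; one closing branch shown above.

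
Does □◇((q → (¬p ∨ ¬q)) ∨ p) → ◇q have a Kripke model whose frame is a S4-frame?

1. □◇((q → (¬p ∨ ¬q)) ∨ p) → ◇q, u
2. ◇q, u
3. q, v
Accessibility: uRu, uRv, vRv

Satisfiable (open branch found)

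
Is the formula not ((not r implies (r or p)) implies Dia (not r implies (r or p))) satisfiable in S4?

1. not ((not r implies (r or p)) implies Dia (not r implies (r or p))), 0
2. not r implies (r or p), 0
3. not Dia (not r implies (r or p)), 0
4. not (not r implies (r or p)), 0
5. not r, 0
6. not (r or p), 0
7. not p, 0
8. r or p, 0
9. p, 0
Accessibility: 0R0
Branch closes: p and not p both at 0.
All branches of the tableau close; one closing branch shown above.

No, unsatisfiable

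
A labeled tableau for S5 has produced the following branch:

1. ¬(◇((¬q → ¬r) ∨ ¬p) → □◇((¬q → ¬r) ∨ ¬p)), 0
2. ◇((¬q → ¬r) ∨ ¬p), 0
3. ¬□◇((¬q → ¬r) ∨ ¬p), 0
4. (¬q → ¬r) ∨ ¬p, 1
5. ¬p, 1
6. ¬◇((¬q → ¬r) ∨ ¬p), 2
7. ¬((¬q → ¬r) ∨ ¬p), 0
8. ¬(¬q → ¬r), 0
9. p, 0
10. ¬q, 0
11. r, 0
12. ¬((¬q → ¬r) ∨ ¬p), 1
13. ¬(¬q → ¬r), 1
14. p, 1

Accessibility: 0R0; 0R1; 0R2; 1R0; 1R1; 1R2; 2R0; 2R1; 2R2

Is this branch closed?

Yes, closed

Both p and ¬p appear at 1.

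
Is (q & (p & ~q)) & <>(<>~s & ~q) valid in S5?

Tableau for the negation ~((q & (p & ~q)) & <>(<>~s & ~q)):
1. ~((q & (p & ~q)) & <>(<>~s & ~q)), w0
2. ~<>(<>~s & ~q), w0
3. ~(<>~s & ~q), w0
4. q, w0
Accessibility: w0Rw0
The negation has an open branch (countermodel exists).

Not valid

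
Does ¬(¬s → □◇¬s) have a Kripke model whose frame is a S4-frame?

1. ¬(¬s → □◇¬s), u
2. ¬s, u
3. ¬□◇¬s, u
4. ¬◇¬s, v
5. s, v
Accessibility: uRu, uRv, vRv

Satisfiable (open branch found)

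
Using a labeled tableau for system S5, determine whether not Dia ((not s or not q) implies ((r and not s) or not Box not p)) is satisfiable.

1. not Dia ((not s or not q) implies ((r and not s) or not Box not p)), u
2. not ((not s or not q) implies ((r and not s) or not Box not p)), u
3. not s or not q, u
4. not ((r and not s) or not Box not p), u
5. not (r and not s), u
6. Box not p, u
7. not p, u
8. not q, u
9. s, u
Accessibility: uRu

Yes, satisfiable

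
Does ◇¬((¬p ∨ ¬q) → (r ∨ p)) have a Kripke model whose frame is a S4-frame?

Yes, satisfiable

1. ◇¬((¬p ∨ ¬q) → (r ∨ p)), u
2. ¬((¬p ∨ ¬q) → (r ∨ p)), v
3. ¬p ∨ ¬q, v
4. ¬(r ∨ p), v
5. ¬r, v
6. ¬p, v
7. ¬q, v
Accessibility: uRu, uRv, vRv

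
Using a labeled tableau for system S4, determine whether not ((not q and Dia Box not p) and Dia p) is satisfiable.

Satisfiable (open branch found)

1. not ((not q and Dia Box not p) and Dia p), 0
2. not Dia p, 0
3. not p, 0
Accessibility: 0R0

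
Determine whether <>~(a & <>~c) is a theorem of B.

Invalid (countermodel exists)

Tableau for the negation ~<>~(a & <>~c):
1. ~<>~(a & <>~c), w0
2. a & <>~c, w0
3. a, w0
4. <>~c, w0
5. ~c, w1
6. a & <>~c, w1
7. a, w1
8. <>~c, w1
9. ~c, w2
Accessibility: w0Rw0, w0Rw1, w1Rw0, w1Rw1, w1Rw2, w2Rw1, w2Rw2
The negation has an open branch (countermodel exists).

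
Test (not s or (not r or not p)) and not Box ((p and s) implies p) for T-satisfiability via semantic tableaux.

1. (not s or (not r or not p)) and not Box ((p and s) implies p), u
2. not s or (not r or not p), u
3. not Box ((p and s) implies p), u
4. not r or not p, u
5. not p, u
6. not ((p and s) implies p), v
7. p and s, v
8. not p, v
9. p, v
10. s, v
Accessibility: uRu, uRv, vRv
Branch closes: p and not p both at v.
All branches of the tableau close; one closing branch shown above.

Unsatisfiable (every branch closes)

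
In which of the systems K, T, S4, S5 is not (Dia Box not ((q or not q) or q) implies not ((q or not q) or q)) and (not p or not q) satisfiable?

T-tableau for the formula:
1. not (Dia Box not ((q or not q) or q) implies not ((q or not q) or q)) and (not p or not q), w0
2. not (Dia Box not ((q or not q) or q) implies not ((q or not q) or q)), w0   [and-rule on 1]
3. not p or not q, w0   [and-rule on 1]
4. Dia Box not ((q or not q) or q), w0   [neg-implies-rule on 2]
5. (q or not q) or q, w0   [neg-implies-rule on 2]
6. not q, w0   [or-rule on 3 (branches; this branch)]
7. q or not q, w0   [or-rule on 5 (branches; this branch)]
8. Box not ((q or not q) or q), w1   [Dia-rule on 4: fresh world w1, w0Rw1]
9. not ((q or not q) or q), w1   [Box-rule on 8 via w1Rw1]
10. not (q or not q), w1   [neg-or-rule on 9]
11. not q, w1   [neg-or-rule on 9]
12. q, w1   [neg-or-rule on 10]
Accessibility: w0Rw0, w0Rw1, w1Rw1
Branch closes: q and not q both at w1.
Every branch closes (one shown): unsatisfiable in T, hence also in S4, S5 (every S4/S5-frame is a T-frame).
K-tableau for the formula:
1. not (Dia Box not ((q or not q) or q) implies not ((q or not q) or q)) and (not p or not q), w0
2. not (Dia Box not ((q or not q) or q) implies not ((q or not q) or q)), w0   [and-rule on 1]
3. not p or not q, w0   [and-rule on 1]
4. Dia Box not ((q or not q) or q), w0   [neg-implies-rule on 2]
5. (q or not q) or q, w0   [neg-implies-rule on 2]
6. not q, w0   [or-rule on 3 (branches; this branch)]
7. q or not q, w0   [or-rule on 5 (branches; this branch)]
8. Box not ((q or not q) or q), w1   [Dia-rule on 4: fresh world w1, w0Rw1]
Accessibility: w0Rw1
Complete open branch: satisfiable in K.

K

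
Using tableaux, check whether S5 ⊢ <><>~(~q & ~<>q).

No, not valid

Tableau for the negation ~<><>~(~q & ~<>q):
1. ~<><>~(~q & ~<>q), w0
2. ~<>~(~q & ~<>q), w0
3. ~q & ~<>q, w0
4. ~q, w0
5. ~<>q, w0
Accessibility: w0Rw0
The negation has an open branch (countermodel exists).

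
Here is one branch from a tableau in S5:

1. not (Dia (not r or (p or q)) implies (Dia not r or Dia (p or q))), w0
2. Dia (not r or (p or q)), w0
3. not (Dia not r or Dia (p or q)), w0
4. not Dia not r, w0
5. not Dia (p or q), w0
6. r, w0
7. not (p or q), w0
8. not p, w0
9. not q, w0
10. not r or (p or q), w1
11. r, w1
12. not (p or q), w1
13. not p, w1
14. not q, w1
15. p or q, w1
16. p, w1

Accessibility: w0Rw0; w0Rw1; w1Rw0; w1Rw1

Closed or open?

Yes, closed

Both p and not p appear at w1.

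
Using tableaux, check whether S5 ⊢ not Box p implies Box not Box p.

Valid

Tableau for the negation not (not Box p implies Box not Box p):
1. not (not Box p implies Box not Box p), w0
2. not Box p, w0   [neg-implies-rule on 1]
3. not Box not Box p, w0   [neg-implies-rule on 1]
4. not p, w1   [neg-Box-rule on 2: fresh world w1, w0Rw1]
5. Box p, w2   [neg-Box-rule on 3: fresh world w2, w0Rw2]
6. p, w0   [Box-rule on 5 via w2Rw0]
7. p, w1   [Box-rule on 5 via w2Rw1]
Accessibility: w0Rw0, w0Rw1, w0Rw2, w1Rw0, w1Rw1, w1Rw2, w2Rw0, w2Rw1, w2Rw2
Branch closes: p and not p both at w1.
All branches of the negation close; one closing branch shown above.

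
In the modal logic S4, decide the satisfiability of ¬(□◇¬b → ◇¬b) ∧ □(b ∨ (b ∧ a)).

Unsatisfiable (every branch closes)

1. ¬(□◇¬b → ◇¬b) ∧ □(b ∨ (b ∧ a)), u
2. ¬(□◇¬b → ◇¬b), u
3. □(b ∨ (b ∧ a)), u
4. □◇¬b, u
5. ¬◇¬b, u
6. b ∨ (b ∧ a), u
7. ◇¬b, u
8. b, u
9. b ∧ a, u
10. a, u
11. ¬b, v
12. b ∨ (b ∧ a), v
13. ◇¬b, v
14. b, v
Accessibility: uRu, uRv, vRv
Branch closes: b and ¬b both at v.
Every branch closes; the branch above is one of them.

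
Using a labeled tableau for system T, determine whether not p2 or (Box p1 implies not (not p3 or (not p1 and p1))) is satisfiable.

Satisfiable

1. not p2 or (Box p1 implies not (not p3 or (not p1 and p1))), u
2. Box p1 implies not (not p3 or (not p1 and p1)), u   [or-rule on 1 (branches; this branch)]
3. not (not p3 or (not p1 and p1)), u   [implies-rule on 2 (branches; this branch)]
4. p3, u   [neg-or-rule on 3]
5. not (not p1 and p1), u   [neg-or-rule on 3]
6. not p1, u   [neg-and-rule on 5 (branches; this branch)]
Accessibility: uRu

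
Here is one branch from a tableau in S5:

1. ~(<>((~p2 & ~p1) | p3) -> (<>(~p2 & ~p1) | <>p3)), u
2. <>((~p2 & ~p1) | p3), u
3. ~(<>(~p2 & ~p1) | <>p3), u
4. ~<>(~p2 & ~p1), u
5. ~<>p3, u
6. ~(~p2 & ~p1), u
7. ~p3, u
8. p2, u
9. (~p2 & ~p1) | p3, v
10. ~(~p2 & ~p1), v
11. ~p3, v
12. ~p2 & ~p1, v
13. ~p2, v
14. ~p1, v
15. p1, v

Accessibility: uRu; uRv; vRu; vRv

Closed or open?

Both p1 and ~p1 appear at v.

Yes, closed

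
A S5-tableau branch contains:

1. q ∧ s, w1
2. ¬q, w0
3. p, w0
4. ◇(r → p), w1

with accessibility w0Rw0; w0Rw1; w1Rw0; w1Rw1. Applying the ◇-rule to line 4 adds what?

a fresh world w2 with w1Rw2, and r → p at w2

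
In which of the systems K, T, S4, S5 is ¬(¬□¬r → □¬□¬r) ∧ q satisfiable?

S4-tableau for the formula:
1. ¬(¬□¬r → □¬□¬r) ∧ q, w0
2. ¬(¬□¬r → □¬□¬r), w0
3. q, w0
4. ¬□¬r, w0
5. ¬□¬□¬r, w0
6. r, w1
7. □¬r, w2
8. ¬r, w2
Accessibility: w0Rw0, w0Rw1, w0Rw2, w1Rw1, w2Rw2
Complete open branch: satisfiable in S4, hence also in K, T (this S4-model is also a K-model and a T-model).
S5-tableau for the formula:
1. ¬(¬□¬r → □¬□¬r) ∧ q, w0
2. ¬(¬□¬r → □¬□¬r), w0
3. q, w0
4. ¬□¬r, w0
5. ¬□¬□¬r, w0
6. r, w1
7. □¬r, w2
8. ¬r, w0
9. ¬r, w1
Accessibility: w0Rw0, w0Rw1, w0Rw2, w1Rw0, w1Rw1, w1Rw2, w2Rw0, w2Rw1, w2Rw2
Branch closes: r and ¬r both at w1.
Every branch closes (one shown): unsatisfiable in S5.

K, T, S4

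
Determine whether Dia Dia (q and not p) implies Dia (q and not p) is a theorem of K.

Not valid

Tableau for the negation not (Dia Dia (q and not p) implies Dia (q and not p)):
1. not (Dia Dia (q and not p) implies Dia (q and not p)), w0
2. Dia Dia (q and not p), w0   [neg-implies-rule on 1]
3. not Dia (q and not p), w0   [neg-implies-rule on 1]
4. Dia (q and not p), w1   [Dia-rule on 2: fresh world w1, w0Rw1]
5. not (q and not p), w1   [neg-Dia-rule on 3 via w0Rw1]
6. p, w1   [neg-and-rule on 5 (branches; this branch)]
7. q and not p, w2   [Dia-rule on 4: fresh world w2, w1Rw2]
8. q, w2   [and-rule on 7]
9. not p, w2   [and-rule on 7]
Accessibility: w0Rw1, w1Rw2
The negation has an open branch (countermodel exists).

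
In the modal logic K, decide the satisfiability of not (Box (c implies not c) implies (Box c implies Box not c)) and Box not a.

1. not (Box (c implies not c) implies (Box c implies Box not c)) and Box not a, u
2. not (Box (c implies not c) implies (Box c implies Box not c)), u
3. Box not a, u
4. Box (c implies not c), u
5. not (Box c implies Box not c), u
6. Box c, u
7. not Box not c, u
8. c, v
9. not a, v
10. c implies not c, v
11. not c, v
Accessibility: uRv
Branch closes: c and not c both at v.
Every branch closes; the branch above is one of them.

No, unsatisfiable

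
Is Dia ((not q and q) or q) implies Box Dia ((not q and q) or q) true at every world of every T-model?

Tableau for the negation not (Dia ((not q and q) or q) implies Box Dia ((not q and q) or q)):
1. not (Dia ((not q and q) or q) implies Box Dia ((not q and q) or q)), w0
2. Dia ((not q and q) or q), w0   [neg-implies-rule on 1]
3. not Box Dia ((not q and q) or q), w0   [neg-implies-rule on 1]
4. (not q and q) or q, w1   [Dia-rule on 2: fresh world w1, w0Rw1]
5. q, w1   [or-rule on 4 (branches; this branch)]
6. not Dia ((not q and q) or q), w2   [neg-Box-rule on 3: fresh world w2, w0Rw2]
7. not ((not q and q) or q), w2   [neg-Dia-rule on 6 via w2Rw2]
8. not (not q and q), w2   [neg-or-rule on 7]
9. not q, w2   [neg-or-rule on 7]
Accessibility: w0Rw0, w0Rw1, w0Rw2, w1Rw1, w2Rw2
The negation has an open branch (countermodel exists).

Not valid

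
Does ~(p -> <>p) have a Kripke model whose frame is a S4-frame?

Unsatisfiable (every branch closes)

1. ~(p -> <>p), 0
2. p, 0
3. ~<>p, 0
4. ~p, 0
Accessibility: 0R0
Branch closes: p and ~p both at 0.
All branches of the tableau close; one closing branch shown above.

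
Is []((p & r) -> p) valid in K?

Valid

Tableau for the negation ~[]((p & r) -> p):
1. ~[]((p & r) -> p), 0
2. ~((p & r) -> p), 1   [~[]-rule on 1: fresh world 1, 0R1]
3. p & r, 1   [~->-rule on 2]
4. ~p, 1   [~->-rule on 2]
5. p, 1   [&-rule on 3]
6. r, 1   [&-rule on 3]
Accessibility: 0R1
Branch closes: p and ~p both at 1.
All branches of the negation close; one closing branch shown above.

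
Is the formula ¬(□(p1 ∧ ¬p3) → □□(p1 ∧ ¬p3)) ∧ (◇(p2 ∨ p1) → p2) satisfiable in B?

1. ¬(□(p1 ∧ ¬p3) → □□(p1 ∧ ¬p3)) ∧ (◇(p2 ∨ p1) → p2), w0
2. ¬(□(p1 ∧ ¬p3) → □□(p1 ∧ ¬p3)), w0
3. ◇(p2 ∨ p1) → p2, w0
4. □(p1 ∧ ¬p3), w0
5. ¬□□(p1 ∧ ¬p3), w0
6. p1 ∧ ¬p3, w0
7. p1, w0
8. ¬p3, w0
9. p2, w0
10. ¬□(p1 ∧ ¬p3), w1
11. p1 ∧ ¬p3, w1
12. p1, w1
13. ¬p3, w1
14. ¬(p1 ∧ ¬p3), w2
15. p3, w2
Accessibility: w0Rw0, w0Rw1, w1Rw0, w1Rw1, w1Rw2, w2Rw1, w2Rw2

Satisfiable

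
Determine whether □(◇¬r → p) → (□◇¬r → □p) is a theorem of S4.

Valid

Tableau for the negation ¬(□(◇¬r → p) → (□◇¬r → □p)):
1. ¬(□(◇¬r → p) → (□◇¬r → □p)), 0
2. □(◇¬r → p), 0   [¬→-rule on 1]
3. ¬(□◇¬r → □p), 0   [¬→-rule on 1]
4. □◇¬r, 0   [¬→-rule on 3]
5. ¬□p, 0   [¬→-rule on 3]
6. ◇¬r → p, 0   [□-rule on 2 via 0R0]
7. ◇¬r, 0   [□-rule on 4 via 0R0]
8. p, 0   [→-rule on 6 (branches; this branch)]
9. ¬p, 1   [¬□-rule on 5: fresh world 1, 0R1]
10. ◇¬r → p, 1   [□-rule on 2 via 0R1]
11. ◇¬r, 1   [□-rule on 4 via 0R1]
12. ¬◇¬r, 1   [→-rule on 10 (branches; this branch)]
13. r, 1   [¬◇-rule on 12 via 1R1]
14. ¬r, 2   [◇-rule on 7: fresh world 2, 0R2]
15. ◇¬r → p, 2   [□-rule on 2 via 0R2]
16. ◇¬r, 2   [□-rule on 4 via 0R2]
17. p, 2   [→-rule on 15 (branches; this branch)]
18. ¬r, 3   [◇-rule on 11: fresh world 3, 1R3]
19. ◇¬r → p, 3   [□-rule on 2 via 0R3]
20. ◇¬r, 3   [□-rule on 4 via 0R3]
21. r, 3   [¬◇-rule on 12 via 1R3]
Accessibility: 0R0, 0R1, 0R2, 0R3, 1R1, 1R3, 2R2, 3R3
Branch closes: r and ¬r both at 3.
All branches of the negation close; one closing branch shown above.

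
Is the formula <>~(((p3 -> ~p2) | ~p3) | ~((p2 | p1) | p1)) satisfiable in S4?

1. <>~(((p3 -> ~p2) | ~p3) | ~((p2 | p1) | p1)), w0
2. ~(((p3 -> ~p2) | ~p3) | ~((p2 | p1) | p1)), w1
3. ~((p3 -> ~p2) | ~p3), w1
4. (p2 | p1) | p1, w1
5. ~(p3 -> ~p2), w1
6. p3, w1
7. p2, w1
8. p1, w1
Accessibility: w0Rw0, w0Rw1, w1Rw1

Satisfiable (open branch found)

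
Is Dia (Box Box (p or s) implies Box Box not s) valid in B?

Not valid

Tableau for the negation not Dia (Box Box (p or s) implies Box Box not s):
1. not Dia (Box Box (p or s) implies Box Box not s), w0
2. not (Box Box (p or s) implies Box Box not s), w0
3. Box Box (p or s), w0
4. not Box Box not s, w0
5. Box (p or s), w0
6. p or s, w0
7. s, w0
8. not Box not s, w1
9. not (Box Box (p or s) implies Box Box not s), w1
10. Box Box (p or s), w1
11. not Box Box not s, w1
12. Box (p or s), w1
13. p or s, w1
14. s, w1
15. s, w2
16. Box (p or s), w2
17. p or s, w2
18. not Box not s, w3
19. Box (p or s), w3
20. p or s, w3
21. s, w3
22. s, w4
23. p or s, w4
Accessibility: w0Rw0, w0Rw1, w1Rw0, w1Rw1, w1Rw2, w1Rw3, w2Rw1, w2Rw2, w3Rw1, w3Rw3, w3Rw4, w4Rw3, w4Rw4
The negation has an open branch (countermodel exists).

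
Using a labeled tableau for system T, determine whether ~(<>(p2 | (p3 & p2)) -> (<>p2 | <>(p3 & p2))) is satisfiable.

1. ~(<>(p2 | (p3 & p2)) -> (<>p2 | <>(p3 & p2))), w0
2. <>(p2 | (p3 & p2)), w0   [~->-rule on 1]
3. ~(<>p2 | <>(p3 & p2)), w0   [~->-rule on 1]
4. ~<>p2, w0   [~|-rule on 3]
5. ~<>(p3 & p2), w0   [~|-rule on 3]
6. ~p2, w0   [~<>-rule on 4 via w0Rw0]
7. ~(p3 & p2), w0   [~<>-rule on 5 via w0Rw0]
8. p2 | (p3 & p2), w1   [<>-rule on 2: fresh world w1, w0Rw1]
9. ~p2, w1   [~<>-rule on 4 via w0Rw1]
10. ~(p3 & p2), w1   [~<>-rule on 5 via w0Rw1]
11. p3 & p2, w1   [|-rule on 8 (branches; this branch)]
12. p3, w1   [&-rule on 11]
13. p2, w1   [&-rule on 11]
Accessibility: w0Rw0, w0Rw1, w1Rw1
Branch closes: p2 and ~p2 both at w1.
Every branch closes; the branch above is one of them.

Unsatisfiable (every branch closes)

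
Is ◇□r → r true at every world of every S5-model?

Valid

Tableau for the negation ¬(◇□r → r):
1. ¬(◇□r → r), w0
2. ◇□r, w0
3. ¬r, w0
4. □r, w1
5. r, w0
Accessibility: w0Rw0, w0Rw1, w1Rw0, w1Rw1
Branch closes: r and ¬r both at w0.
Every branch of the negation's tableau closes; the branch above is one of them.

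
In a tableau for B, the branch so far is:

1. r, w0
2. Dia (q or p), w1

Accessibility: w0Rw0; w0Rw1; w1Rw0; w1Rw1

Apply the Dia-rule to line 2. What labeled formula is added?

a fresh world w2 with w1Rw2, and q or p at w2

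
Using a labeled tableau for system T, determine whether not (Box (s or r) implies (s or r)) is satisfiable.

1. not (Box (s or r) implies (s or r)), 0
2. Box (s or r), 0
3. not (s or r), 0
4. not s, 0
5. not r, 0
6. s or r, 0
7. r, 0
Accessibility: 0R0
Branch closes: r and not r both at 0.
All branches of the tableau close; one closing branch shown above.

No, unsatisfiable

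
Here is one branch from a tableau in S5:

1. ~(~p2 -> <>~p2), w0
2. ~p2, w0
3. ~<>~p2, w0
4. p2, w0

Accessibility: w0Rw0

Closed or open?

Both p2 and ~p2 appear at w0.

Closed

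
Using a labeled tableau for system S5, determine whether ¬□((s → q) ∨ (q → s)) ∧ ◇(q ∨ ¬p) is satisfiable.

1. ¬□((s → q) ∨ (q → s)) ∧ ◇(q ∨ ¬p), w0
2. ¬□((s → q) ∨ (q → s)), w0
3. ◇(q ∨ ¬p), w0
4. ¬((s → q) ∨ (q → s)), w1
5. ¬(s → q), w1
6. ¬(q → s), w1
7. s, w1
8. ¬q, w1
9. q, w1
10. ¬s, w1
Accessibility: w0Rw0, w0Rw1, w1Rw0, w1Rw1
Branch closes: q and ¬q both at w1.
(One branch shown.) All branches close.

Unsatisfiable (every branch closes)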